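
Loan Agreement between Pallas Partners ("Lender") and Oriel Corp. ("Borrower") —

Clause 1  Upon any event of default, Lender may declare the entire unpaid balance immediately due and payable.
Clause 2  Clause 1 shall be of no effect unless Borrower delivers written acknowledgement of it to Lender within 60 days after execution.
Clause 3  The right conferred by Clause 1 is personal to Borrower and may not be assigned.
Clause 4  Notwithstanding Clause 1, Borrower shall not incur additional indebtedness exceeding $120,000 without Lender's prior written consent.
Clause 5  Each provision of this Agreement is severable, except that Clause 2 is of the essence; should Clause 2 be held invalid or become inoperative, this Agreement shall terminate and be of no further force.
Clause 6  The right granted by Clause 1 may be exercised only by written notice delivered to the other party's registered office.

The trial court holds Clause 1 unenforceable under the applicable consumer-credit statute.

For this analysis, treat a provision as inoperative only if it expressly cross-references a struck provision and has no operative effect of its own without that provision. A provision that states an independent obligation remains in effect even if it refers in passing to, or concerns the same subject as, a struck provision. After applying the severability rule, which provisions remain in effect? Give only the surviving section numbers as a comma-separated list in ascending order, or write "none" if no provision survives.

none

Clause 1 is struck. Clause 2 has no operative effect of its own apart from Clause 1 and is therefore inoperative. The only function of Clause 3 is the non-assignment of Clause 1, so it cannot stand once Clause 1 is removed. Clause 6 merely fixes the notice requirement for Clause 1; with Clause 1 gone it has nothing to operate on and falls away. Clause 5 makes Clause 2 an essential term, and Clause 2 has been rendered inoperative by the cascade; under Clause 5, the entire Agreement is therefore void. No provision of the Agreement survives.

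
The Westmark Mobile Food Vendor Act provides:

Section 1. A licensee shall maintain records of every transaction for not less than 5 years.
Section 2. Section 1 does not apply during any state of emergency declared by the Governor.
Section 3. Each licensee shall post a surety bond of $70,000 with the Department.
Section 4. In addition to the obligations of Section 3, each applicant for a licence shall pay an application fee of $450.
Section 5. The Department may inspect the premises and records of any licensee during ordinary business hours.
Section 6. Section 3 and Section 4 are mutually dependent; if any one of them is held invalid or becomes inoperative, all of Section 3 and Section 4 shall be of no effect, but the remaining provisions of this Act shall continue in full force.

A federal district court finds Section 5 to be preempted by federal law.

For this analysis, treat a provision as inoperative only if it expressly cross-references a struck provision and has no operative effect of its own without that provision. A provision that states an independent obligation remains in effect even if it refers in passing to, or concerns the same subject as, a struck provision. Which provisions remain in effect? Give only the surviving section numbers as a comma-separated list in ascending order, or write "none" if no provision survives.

1, 2, 3, 4, 6

Section 5 is struck. Nothing else in the Act is defined by reference to Section 5. Section 6 ties Section 3 and Section 4 together, but none of those is affected here; the remaining provisions continue in force under Section 6. That leaves Section 1, Section 2, Section 3, Section 4, and Section 6 in effect.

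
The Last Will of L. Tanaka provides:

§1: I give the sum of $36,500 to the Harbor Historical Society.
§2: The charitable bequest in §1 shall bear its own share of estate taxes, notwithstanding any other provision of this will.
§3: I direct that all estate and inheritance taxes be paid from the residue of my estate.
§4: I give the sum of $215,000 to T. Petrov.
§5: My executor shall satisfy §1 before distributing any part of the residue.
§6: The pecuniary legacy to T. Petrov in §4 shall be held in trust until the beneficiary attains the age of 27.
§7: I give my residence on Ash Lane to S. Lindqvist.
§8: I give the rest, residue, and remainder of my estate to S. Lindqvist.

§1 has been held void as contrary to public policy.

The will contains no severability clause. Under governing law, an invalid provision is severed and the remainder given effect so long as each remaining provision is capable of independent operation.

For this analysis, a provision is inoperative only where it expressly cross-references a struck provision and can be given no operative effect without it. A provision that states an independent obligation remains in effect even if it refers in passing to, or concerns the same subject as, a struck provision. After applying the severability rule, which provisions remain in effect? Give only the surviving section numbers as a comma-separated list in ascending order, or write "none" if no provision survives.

§1 is struck. §2 merely fixes the tax charge on §1; with §1 gone it has nothing to operate on and falls away. §5 operates only by reference to §1, so it falls with §1. With no severability clause, the stated default rule severs what cannot stand and enforces each remaining provision that can operate on its own. §3, §4, §6, §7, and §8 remain in effect.

3, 4, 6, 7, 8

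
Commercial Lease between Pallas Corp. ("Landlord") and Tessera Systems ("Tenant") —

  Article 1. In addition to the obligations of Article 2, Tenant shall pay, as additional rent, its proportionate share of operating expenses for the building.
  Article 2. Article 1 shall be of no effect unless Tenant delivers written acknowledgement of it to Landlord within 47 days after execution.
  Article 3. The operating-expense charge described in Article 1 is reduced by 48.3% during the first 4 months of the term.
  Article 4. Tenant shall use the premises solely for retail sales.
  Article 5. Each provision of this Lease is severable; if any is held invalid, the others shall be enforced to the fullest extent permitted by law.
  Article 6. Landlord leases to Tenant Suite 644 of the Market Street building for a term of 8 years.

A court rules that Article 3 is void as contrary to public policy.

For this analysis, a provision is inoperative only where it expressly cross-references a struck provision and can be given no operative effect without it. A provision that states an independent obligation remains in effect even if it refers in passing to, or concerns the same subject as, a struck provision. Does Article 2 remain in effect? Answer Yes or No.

Yes

Article 3 is struck. Nothing else in the Lease is defined by reference to Article 3. Article 5 is a severability clause and preserves every provision that can still be given independent effect. That leaves Article 1, Article 2, Article 4, Article 5, and Article 6 in effect. Article 2 is among the surviving provisions, so the answer is yes.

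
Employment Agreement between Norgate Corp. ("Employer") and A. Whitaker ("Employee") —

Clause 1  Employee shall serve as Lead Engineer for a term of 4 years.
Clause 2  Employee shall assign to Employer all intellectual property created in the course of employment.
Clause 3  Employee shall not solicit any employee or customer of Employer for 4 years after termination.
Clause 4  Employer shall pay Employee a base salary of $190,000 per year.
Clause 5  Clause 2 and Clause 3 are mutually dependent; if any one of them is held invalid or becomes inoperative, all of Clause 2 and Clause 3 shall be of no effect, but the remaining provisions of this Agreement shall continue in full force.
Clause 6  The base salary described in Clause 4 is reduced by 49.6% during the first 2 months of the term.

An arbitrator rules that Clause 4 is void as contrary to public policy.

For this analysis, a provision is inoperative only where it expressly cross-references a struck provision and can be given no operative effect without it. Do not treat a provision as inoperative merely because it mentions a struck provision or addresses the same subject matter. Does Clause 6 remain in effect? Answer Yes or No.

No

Clause 4 is struck. Clause 6 has no operative effect of its own apart from Clause 4 and is therefore inoperative. Clause 5 ties Clause 2 and Clause 3 together, but none of those is affected here; the remaining provisions continue in force under Clause 5. The provisions still in force are Clause 1, Clause 2, Clause 3, and Clause 5. Clause 6 is among the inoperative provisions, so the answer is no.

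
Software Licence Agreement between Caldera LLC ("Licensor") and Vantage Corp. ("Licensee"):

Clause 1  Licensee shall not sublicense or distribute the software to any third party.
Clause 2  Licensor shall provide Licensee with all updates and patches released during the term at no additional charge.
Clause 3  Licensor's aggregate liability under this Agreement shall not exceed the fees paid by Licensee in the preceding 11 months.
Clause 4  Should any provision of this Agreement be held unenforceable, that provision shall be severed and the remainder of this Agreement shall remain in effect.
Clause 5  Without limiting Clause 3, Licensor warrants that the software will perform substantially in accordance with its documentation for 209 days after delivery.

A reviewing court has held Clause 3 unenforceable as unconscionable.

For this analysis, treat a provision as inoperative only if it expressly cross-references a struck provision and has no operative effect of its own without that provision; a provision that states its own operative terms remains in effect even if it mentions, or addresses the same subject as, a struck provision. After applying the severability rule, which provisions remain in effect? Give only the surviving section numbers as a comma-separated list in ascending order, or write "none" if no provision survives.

Clause 3 is struck. Clause 5 mentions Clause 3 but its own obligation stands independently of Clause 3, so Clause 5 is not affected. Nothing else in the Agreement is defined by reference to Clause 3. Clause 4 is a severability clause and preserves every provision that can still be given independent effect. Clause 1, Clause 2, Clause 4, and Clause 5 remain in effect.

1, 2, 4, 5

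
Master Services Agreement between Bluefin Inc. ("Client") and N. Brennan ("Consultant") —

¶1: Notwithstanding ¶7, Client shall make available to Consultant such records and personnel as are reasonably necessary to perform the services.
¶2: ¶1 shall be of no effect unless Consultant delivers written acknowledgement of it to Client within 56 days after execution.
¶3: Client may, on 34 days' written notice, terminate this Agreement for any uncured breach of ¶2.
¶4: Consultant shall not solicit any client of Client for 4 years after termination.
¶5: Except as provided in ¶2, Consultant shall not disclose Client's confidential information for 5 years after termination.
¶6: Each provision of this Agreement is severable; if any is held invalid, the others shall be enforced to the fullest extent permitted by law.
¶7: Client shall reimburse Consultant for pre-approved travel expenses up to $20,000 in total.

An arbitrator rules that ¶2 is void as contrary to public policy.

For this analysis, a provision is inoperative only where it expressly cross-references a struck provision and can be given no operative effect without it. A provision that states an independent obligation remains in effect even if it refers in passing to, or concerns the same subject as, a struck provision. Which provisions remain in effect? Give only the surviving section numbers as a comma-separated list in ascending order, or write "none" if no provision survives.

1, 4, 5, 6, 7

¶2 is struck. ¶3 merely fixes the termination right for breach of ¶2; with ¶2 gone it has nothing to operate on and falls away. Although ¶5 refers to ¶2, its operative terms do not depend on ¶2, so it remains in effect. Under the severability clause in ¶6, the remaining provisions continue in force. ¶1, ¶4, ¶5, ¶6, and ¶7 remain in effect.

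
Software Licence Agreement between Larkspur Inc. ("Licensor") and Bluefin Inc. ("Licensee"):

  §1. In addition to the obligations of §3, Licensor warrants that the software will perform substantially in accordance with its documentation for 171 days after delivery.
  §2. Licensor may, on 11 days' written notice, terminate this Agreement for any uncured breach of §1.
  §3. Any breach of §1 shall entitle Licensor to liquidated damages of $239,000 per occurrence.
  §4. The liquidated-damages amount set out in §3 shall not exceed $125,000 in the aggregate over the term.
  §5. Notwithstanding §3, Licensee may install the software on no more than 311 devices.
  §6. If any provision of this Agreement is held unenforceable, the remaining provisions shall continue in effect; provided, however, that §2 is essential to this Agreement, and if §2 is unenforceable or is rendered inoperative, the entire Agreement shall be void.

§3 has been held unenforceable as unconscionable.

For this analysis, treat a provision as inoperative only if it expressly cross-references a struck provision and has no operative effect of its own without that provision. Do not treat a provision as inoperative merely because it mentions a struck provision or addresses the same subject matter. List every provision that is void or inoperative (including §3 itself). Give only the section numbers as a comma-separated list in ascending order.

§3 is struck. The whole of §4 is the aggregate cap on the liquidated-damages amount, defined by reference to §3, so §4 cannot stand once §3 is removed. Although §5 refers to §3, its operative terms do not depend on §3, so it remains in effect. §1 mentions §3 but its own obligation stands independently of §3, so §1 is not affected. §6 makes §2 an essential term, but §2 is unaffected, so the severability proviso in §6 preserves the remaining provisions. That leaves §1, §2, §5, and §6 in effect.

3, 4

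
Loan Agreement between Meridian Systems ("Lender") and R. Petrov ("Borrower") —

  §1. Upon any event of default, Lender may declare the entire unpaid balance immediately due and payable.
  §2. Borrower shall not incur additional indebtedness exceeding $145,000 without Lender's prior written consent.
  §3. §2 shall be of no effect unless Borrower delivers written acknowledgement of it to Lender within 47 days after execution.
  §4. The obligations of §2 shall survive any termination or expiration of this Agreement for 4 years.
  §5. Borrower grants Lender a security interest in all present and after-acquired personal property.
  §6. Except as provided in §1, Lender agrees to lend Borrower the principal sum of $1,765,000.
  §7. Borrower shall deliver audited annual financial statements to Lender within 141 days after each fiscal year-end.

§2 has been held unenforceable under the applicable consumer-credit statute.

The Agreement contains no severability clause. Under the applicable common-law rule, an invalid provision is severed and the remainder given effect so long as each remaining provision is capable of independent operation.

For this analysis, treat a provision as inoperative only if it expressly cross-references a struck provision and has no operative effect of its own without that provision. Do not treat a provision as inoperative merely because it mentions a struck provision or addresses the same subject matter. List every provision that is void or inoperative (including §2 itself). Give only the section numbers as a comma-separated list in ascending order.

2, 3, 4

§2 is struck. The only function of §3 is the acknowledgement condition for §2, so it cannot stand once §2 is removed. §4 merely fixes the survival period for §2; with §2 gone it has nothing to operate on and falls away. With no severability clause, the stated default rule severs what cannot stand and enforces each remaining provision that can operate on its own. The provisions still in force are §1, §5, §6, and §7.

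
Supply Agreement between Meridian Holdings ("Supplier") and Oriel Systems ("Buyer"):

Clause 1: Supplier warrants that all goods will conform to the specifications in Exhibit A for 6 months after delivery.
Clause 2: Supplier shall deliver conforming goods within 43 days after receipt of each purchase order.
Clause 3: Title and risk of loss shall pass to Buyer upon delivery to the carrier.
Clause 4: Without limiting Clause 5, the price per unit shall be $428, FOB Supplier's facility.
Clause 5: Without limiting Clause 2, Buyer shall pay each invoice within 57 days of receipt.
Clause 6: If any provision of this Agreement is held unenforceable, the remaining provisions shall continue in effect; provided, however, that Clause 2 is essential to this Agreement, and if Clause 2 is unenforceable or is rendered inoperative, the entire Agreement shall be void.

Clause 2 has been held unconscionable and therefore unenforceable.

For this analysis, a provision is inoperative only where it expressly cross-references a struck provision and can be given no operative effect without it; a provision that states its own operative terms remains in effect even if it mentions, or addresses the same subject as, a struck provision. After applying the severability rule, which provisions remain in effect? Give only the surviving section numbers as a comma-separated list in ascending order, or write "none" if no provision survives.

Clause 2 is struck. Nothing else in the Agreement is defined by reference to Clause 2. Clause 6 makes Clause 2 an essential term, and Clause 2 is the provision held invalid; under Clause 6, the entire Agreement is therefore void. No provision of the Agreement survives.

none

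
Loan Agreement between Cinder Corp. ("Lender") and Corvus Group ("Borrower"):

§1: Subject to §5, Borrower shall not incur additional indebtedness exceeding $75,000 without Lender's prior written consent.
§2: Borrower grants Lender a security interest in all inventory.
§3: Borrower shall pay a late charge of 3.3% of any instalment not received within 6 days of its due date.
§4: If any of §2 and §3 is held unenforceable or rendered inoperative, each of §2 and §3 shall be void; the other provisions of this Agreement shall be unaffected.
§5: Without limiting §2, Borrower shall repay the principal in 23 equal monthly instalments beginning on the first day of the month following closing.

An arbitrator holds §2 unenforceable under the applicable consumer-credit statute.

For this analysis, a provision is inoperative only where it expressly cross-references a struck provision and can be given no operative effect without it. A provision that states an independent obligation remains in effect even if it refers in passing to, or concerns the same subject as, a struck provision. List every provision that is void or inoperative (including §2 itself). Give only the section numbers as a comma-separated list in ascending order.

2, 3

§2 is struck. §5 mentions §2 but its own obligation stands independently of §2, so §5 is not affected. Nothing else in the Agreement is defined by reference to §2. §4 declares §2 and §3 mutually dependent; since one of them has fallen, all of them are of no effect. That brings down §3 as well. The remainder continues in force under §4. §1, §4, and §5 remain in effect.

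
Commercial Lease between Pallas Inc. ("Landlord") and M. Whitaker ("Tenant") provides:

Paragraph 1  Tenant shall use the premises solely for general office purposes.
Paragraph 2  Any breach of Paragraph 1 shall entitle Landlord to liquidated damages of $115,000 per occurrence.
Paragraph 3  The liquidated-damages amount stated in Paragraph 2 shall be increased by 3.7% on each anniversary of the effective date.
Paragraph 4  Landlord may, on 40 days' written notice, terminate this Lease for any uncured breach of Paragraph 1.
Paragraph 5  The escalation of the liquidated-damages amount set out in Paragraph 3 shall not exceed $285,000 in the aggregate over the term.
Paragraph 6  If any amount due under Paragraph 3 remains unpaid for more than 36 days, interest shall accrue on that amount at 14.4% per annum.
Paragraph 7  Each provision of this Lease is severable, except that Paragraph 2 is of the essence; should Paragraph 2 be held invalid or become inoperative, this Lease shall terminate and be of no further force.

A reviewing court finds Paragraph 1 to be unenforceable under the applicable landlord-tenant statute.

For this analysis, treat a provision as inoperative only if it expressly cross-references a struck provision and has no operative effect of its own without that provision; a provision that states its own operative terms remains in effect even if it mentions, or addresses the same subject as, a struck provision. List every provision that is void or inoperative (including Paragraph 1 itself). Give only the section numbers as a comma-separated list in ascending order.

Paragraph 1 is struck. Paragraph 2 has no operative effect of its own apart from Paragraph 1 and is therefore inoperative. Paragraph 4 merely fixes the termination right for breach of Paragraph 1; with Paragraph 1 gone it has nothing to operate on and falls away. Paragraph 3 has no operative effect of its own apart from Paragraph 2 and is therefore inoperative. Paragraph 5 operates only by reference to Paragraph 3, so it falls with Paragraph 3. Paragraph 6 operates only by reference to Paragraph 3, so it falls with Paragraph 3. Paragraph 7 makes Paragraph 2 an essential term, and Paragraph 2 has been rendered inoperative by the cascade; under Paragraph 7, the entire Lease is therefore void. No provision of the Lease survives.

1, 2, 3, 4, 5, 6, 7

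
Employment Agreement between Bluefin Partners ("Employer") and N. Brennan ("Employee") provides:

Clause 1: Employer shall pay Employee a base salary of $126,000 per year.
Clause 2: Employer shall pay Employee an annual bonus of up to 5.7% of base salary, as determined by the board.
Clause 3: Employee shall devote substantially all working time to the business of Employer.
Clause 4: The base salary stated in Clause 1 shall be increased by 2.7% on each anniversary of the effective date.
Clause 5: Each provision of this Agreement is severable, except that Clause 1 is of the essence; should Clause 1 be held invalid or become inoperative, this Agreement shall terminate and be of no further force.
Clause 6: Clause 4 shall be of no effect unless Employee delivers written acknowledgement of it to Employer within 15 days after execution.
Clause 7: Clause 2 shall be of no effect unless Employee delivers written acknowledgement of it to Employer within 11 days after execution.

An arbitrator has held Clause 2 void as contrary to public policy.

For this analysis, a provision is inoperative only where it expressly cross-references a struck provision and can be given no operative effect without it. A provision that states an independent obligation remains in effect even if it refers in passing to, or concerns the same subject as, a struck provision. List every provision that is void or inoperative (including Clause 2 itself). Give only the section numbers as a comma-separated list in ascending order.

2, 7

Clause 2 is struck. Clause 7 merely fixes the acknowledgement condition for Clause 2; with Clause 2 gone it has nothing to operate on and falls away. Clause 5 makes Clause 1 an essential term, but Clause 1 is unaffected, so the severability proviso in Clause 5 preserves the remaining provisions. Clause 1, Clause 3, Clause 4, Clause 5, and Clause 6 remain in effect.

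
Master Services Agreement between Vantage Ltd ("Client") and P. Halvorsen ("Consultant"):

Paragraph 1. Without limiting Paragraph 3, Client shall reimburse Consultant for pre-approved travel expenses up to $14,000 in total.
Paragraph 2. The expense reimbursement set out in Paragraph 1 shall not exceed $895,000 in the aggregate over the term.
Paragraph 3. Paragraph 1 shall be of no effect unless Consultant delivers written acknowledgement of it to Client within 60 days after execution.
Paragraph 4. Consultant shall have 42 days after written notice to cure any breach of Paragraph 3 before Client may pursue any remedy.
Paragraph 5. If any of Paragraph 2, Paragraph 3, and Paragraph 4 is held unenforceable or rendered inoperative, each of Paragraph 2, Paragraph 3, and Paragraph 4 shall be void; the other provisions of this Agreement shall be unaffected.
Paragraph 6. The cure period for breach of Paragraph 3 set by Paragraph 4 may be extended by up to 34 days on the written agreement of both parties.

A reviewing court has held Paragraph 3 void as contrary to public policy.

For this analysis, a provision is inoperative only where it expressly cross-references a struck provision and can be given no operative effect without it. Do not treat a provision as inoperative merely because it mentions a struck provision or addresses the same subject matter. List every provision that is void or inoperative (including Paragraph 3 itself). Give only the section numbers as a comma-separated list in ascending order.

Paragraph 3 is struck. Paragraph 4 merely fixes the cure period for breach of Paragraph 3; with Paragraph 3 gone it has nothing to operate on and falls away. Paragraph 6 does nothing except set the extension of the cure period for breach of Paragraph 3 by reference to Paragraph 4; with Paragraph 4 gone it has no independent effect and is inoperative. Although Paragraph 1 refers to Paragraph 3, its operative terms do not depend on Paragraph 3, so it remains in effect. Paragraph 5 declares Paragraph 2, Paragraph 3, and Paragraph 4 mutually dependent; since one of them has fallen, all of them are of no effect. That brings down Paragraph 2 as well. The remainder continues in force under Paragraph 5. Paragraph 1 and Paragraph 5 remain in effect.

2, 3, 4, 6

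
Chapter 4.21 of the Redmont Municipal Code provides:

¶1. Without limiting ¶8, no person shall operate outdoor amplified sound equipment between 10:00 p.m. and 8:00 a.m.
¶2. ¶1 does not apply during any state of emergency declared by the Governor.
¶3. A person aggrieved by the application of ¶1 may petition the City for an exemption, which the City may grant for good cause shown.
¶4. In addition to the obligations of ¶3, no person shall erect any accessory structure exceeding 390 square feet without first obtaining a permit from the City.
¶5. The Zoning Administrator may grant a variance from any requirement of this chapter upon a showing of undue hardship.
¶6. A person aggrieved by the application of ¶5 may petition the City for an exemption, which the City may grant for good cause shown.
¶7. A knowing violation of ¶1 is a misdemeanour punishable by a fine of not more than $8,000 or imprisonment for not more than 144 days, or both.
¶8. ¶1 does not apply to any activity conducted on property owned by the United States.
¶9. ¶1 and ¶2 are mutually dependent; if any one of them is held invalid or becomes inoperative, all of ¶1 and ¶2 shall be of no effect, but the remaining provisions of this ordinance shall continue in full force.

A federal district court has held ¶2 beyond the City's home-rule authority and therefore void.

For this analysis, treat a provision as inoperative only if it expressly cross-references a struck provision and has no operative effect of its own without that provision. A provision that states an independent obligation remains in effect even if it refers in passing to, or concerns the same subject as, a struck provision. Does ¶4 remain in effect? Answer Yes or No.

¶2 is struck. Although ¶4 refers to ¶3, its operative terms do not depend on ¶3, so it remains in effect. Nothing else in the ordinance is defined by reference to ¶2. ¶9 declares ¶1 and ¶2 mutually dependent; since one of them has fallen, all of them are of no effect. That brings down ¶1 as well. ¶3, ¶7, and ¶8 in turn depend solely on a provision now struck and likewise fall. The remainder continues in force under ¶9. The provisions still in force are ¶4, ¶5, ¶6, and ¶9. ¶4 is among the surviving provisions, so the answer is yes.

Yes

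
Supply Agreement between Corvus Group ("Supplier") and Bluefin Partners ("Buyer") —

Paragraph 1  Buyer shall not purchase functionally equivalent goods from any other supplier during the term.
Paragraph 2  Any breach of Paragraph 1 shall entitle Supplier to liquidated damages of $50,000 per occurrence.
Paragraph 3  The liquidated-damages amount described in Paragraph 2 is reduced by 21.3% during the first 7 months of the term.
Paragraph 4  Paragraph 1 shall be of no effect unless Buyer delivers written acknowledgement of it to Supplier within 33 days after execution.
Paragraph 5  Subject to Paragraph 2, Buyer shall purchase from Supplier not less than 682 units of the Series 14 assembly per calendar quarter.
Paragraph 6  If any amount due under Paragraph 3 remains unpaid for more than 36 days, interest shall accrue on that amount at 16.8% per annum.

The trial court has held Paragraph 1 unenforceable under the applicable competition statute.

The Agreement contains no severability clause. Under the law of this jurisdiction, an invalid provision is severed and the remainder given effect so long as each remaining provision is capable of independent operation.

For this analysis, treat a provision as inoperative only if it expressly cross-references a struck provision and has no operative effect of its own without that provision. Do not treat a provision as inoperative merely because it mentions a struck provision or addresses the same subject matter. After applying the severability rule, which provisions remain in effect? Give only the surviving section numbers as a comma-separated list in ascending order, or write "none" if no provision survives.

5

Paragraph 1 is struck. Paragraph 2 operates only by reference to Paragraph 1, so it falls with Paragraph 1. Paragraph 4 operates only by reference to Paragraph 1, so it falls with Paragraph 1. Paragraph 3 has no operative effect of its own apart from Paragraph 2 and is therefore inoperative. Paragraph 6 has no operative effect of its own apart from Paragraph 3 and is therefore inoperative. Although Paragraph 5 refers to Paragraph 2, its operative terms do not depend on Paragraph 2, so it remains in effect. With no severability clause, the stated default rule severs what cannot stand and enforces each remaining provision that can operate on its own. Only Paragraph 5 remains in effect.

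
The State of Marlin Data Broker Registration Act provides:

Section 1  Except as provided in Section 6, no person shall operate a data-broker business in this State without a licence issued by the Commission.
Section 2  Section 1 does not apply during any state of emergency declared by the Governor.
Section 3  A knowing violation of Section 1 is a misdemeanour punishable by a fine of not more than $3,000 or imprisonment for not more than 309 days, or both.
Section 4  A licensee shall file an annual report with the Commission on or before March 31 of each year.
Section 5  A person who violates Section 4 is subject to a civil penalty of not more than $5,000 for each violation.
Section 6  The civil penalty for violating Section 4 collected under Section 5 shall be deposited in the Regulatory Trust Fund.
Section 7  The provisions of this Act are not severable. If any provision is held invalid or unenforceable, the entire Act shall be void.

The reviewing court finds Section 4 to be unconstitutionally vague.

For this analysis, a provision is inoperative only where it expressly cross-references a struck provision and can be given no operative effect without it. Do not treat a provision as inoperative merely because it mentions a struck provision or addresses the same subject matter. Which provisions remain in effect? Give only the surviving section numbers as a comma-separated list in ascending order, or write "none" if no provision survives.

Section 4 is struck. Section 5 merely fixes the civil penalty for violating Section 4; with Section 4 gone it has nothing to operate on and falls away. Section 6 does nothing except set the disposition of the civil penalty for violating Section 4 by reference to Section 5; with Section 5 gone it has no independent effect and is inoperative. Section 7 provides that the Act is not severable, so the invalidity of any one provision voids the entire Act. No provision of the Act survives.

none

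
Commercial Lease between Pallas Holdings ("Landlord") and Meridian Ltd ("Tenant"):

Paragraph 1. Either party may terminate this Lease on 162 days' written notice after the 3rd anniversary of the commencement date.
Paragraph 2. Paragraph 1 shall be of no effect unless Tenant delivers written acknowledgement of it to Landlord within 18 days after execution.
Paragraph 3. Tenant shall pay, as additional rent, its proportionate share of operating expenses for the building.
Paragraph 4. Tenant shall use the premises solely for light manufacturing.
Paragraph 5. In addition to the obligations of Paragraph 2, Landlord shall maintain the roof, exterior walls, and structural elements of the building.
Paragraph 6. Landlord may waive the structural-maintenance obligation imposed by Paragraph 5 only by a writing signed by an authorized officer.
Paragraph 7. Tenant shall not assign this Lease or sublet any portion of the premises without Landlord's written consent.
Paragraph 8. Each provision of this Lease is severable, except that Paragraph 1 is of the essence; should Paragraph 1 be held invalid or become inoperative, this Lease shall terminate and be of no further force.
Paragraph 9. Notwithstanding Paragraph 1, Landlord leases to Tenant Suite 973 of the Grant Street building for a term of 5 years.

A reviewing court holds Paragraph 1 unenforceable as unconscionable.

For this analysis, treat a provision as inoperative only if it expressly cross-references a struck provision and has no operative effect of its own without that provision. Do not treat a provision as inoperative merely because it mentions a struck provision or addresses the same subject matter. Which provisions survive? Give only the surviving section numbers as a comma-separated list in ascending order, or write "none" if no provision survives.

Paragraph 1 is struck. The only function of Paragraph 2 is the acknowledgement condition for Paragraph 1, so it cannot stand once Paragraph 1 is removed. Paragraph 8 makes Paragraph 1 an essential term, and Paragraph 1 is the provision held invalid; under Paragraph 8, the entire Lease is therefore void. No provision of the Lease survives.

none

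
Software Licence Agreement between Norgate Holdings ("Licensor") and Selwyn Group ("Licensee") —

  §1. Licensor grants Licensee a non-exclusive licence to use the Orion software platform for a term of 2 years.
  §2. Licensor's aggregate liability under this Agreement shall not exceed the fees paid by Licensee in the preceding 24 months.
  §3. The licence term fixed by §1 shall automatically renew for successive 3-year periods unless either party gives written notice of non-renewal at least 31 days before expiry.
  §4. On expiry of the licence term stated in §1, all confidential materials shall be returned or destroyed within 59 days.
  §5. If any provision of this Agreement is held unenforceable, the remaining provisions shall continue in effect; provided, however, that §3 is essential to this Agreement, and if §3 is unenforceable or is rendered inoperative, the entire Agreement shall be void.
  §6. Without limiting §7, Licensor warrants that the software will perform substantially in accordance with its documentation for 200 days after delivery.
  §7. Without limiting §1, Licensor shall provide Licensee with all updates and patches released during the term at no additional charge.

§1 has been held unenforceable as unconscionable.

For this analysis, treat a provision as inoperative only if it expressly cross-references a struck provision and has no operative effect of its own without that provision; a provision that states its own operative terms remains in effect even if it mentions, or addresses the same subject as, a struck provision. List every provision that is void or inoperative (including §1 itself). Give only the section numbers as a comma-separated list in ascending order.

§1 is struck. §3 has no operative effect of its own apart from §1 and is therefore inoperative. §4 merely fixes the return obligation tied to §1; with §1 gone it has nothing to operate on and falls away. §5 makes §3 an essential term, and §3 has been rendered inoperative by the cascade; under §5, the entire Agreement is therefore void. No provision of the Agreement survives.

1, 2, 3, 4, 5, 6, 7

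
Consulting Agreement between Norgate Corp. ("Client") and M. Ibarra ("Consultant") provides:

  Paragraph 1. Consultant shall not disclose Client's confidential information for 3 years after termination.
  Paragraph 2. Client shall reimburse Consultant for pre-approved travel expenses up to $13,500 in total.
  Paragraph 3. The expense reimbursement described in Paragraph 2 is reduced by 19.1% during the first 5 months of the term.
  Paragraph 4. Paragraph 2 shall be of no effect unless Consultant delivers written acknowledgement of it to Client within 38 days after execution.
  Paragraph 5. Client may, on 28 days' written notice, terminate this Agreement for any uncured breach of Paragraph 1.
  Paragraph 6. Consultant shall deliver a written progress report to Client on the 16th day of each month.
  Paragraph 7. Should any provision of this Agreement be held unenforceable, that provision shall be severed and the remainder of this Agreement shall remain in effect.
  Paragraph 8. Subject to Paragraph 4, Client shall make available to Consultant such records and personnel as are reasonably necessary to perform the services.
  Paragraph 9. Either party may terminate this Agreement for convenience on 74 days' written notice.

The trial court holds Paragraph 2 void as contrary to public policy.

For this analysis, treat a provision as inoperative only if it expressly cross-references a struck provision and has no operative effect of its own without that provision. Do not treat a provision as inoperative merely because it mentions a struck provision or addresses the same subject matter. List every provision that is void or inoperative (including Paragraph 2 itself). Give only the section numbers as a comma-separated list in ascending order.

Paragraph 2 is struck. Paragraph 3 has no operative effect of its own apart from Paragraph 2 and is therefore inoperative. Paragraph 4 has no operative effect of its own apart from Paragraph 2 and is therefore inoperative. Paragraph 8 mentions Paragraph 4 but its own obligation stands independently of Paragraph 4, so Paragraph 8 is not affected. Under the severability clause in Paragraph 7, the remaining provisions continue in force. That leaves Paragraph 1, Paragraph 5, Paragraph 6, Paragraph 7, Paragraph 8, and Paragraph 9 in effect.

2, 3, 4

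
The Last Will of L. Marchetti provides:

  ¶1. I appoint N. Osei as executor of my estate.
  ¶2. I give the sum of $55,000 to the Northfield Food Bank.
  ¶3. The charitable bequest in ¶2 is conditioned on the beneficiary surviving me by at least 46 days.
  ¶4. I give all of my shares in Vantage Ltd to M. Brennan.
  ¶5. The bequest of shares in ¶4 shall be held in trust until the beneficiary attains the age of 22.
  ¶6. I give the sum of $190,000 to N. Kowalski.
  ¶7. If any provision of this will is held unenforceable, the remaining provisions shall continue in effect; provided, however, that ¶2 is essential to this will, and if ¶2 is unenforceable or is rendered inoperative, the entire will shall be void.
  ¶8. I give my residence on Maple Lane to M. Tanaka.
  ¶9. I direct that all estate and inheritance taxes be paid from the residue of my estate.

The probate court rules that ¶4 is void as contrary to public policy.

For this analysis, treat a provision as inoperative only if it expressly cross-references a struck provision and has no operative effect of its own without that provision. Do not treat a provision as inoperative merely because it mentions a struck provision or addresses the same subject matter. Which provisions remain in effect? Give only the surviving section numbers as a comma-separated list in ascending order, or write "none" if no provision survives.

¶4 is struck. ¶5 operates only by reference to ¶4, so it falls with ¶4. ¶7 makes ¶2 an essential term, but ¶2 is unaffected, so the severability proviso in ¶7 preserves the remaining provisions. The provisions still in force are ¶1, ¶2, ¶3, ¶6, ¶7, ¶8, and ¶9.

1, 2, 3, 6, 7, 8, 9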